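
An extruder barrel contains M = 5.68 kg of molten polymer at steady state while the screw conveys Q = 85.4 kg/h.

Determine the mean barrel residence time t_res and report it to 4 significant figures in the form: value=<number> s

Convert throughput: Q = 85.4 kg/h = 85.4/3600 = 0.0237222 kg/s
t_res = M / Q_s = 5.68 / 0.0237222 = 239.438 s

value=239.4 s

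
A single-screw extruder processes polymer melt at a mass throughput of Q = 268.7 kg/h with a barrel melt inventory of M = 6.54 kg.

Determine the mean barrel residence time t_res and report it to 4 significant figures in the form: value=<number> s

Throughput in SI: Q_s = 268.7 kg/h ÷ 3600 s/h = 0.0746389 kg/s
t_res = M / Q_s = 6.54 ÷ 0.0746389 = 87.6219 s

value=87.62 s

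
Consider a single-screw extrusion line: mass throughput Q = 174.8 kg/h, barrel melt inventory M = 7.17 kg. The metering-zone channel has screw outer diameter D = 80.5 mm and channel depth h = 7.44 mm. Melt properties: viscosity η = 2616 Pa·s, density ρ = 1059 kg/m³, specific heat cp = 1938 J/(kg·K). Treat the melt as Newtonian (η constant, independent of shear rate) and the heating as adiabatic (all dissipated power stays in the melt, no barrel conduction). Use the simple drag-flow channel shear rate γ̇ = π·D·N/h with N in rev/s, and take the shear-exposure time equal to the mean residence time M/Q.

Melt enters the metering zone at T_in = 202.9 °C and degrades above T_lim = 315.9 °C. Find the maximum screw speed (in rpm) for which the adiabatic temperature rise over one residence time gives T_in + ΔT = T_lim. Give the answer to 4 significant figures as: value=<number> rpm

Q_s = Q / 3600 = 174.8 / 3600 = 0.0485556 kg/s
t_res = M / Q_s = 7.17 ÷ 0.0485556 = 147.666 s
D = 80.5 mm = 0.0805 m;  h = 7.44 mm = 0.00744 m
ΔT_a = T_lim − T_in = 315.9 °C − 202.9 °C = 113 K
γ̇_max² = ΔT_a·ρ·cp/(η·t_res) = 113·1059·1938/(2616·147.666) = 600.358 s⁻²
Take the square root: γ̇_max = √(600.358) = 24.5022 s⁻¹
N_max = γ̇_max·h / (π·D) = 24.5022 · 0.00744 / (π · 0.0805) = 0.720829 rev/s = 43.2497 rpm

value=43.25 rpm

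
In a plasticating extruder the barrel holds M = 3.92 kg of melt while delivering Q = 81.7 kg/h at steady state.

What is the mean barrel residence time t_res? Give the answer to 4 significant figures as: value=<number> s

Convert throughput: Q = 81.7 kg/h = 81.7/3600 = 0.0226944 kg/s
t_res = M / Q_s = 3.92 / 0.0226944 = 172.729 s

value=172.7 s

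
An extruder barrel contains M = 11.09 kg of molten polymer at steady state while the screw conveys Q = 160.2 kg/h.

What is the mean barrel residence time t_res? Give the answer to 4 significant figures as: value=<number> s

Q_s = Q / 3600 = 160.2 / 3600 = 0.0445 kg/s
t_res = M / Q_s = 11.09 ÷ 0.0445 = 249.213 s

value=249.2 s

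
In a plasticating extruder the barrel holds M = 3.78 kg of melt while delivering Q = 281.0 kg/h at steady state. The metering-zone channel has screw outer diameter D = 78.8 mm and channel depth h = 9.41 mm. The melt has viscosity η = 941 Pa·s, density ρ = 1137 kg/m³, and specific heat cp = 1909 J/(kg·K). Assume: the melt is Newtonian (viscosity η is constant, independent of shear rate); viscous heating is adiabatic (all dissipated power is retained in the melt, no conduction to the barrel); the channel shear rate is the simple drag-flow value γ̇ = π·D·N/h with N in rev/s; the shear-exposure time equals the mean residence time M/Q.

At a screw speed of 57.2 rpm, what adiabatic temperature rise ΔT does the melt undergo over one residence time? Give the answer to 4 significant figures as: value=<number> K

Q_s = Q / 3600 = 281.0 / 3600 = 0.0780556 kg/s
t_res = M / Q_s = 3.78 / 0.0780556 = 48.427 s
D = 78.8 mm = 0.0788 m;  h = 9.41 mm = 0.00941 m;  N = 57.2 rpm / 60 = 0.953333 rev/s
Shear rate: γ̇ = πDN/h = π·0.0788·0.953333/0.00941 = 25.0802 s⁻¹
Adiabatic rise: ΔT = η γ̇² t_res / (ρ cp) = 941·(25.0802)²·48.427 / (1137·1909) = 13.2061 K

value=13.21 K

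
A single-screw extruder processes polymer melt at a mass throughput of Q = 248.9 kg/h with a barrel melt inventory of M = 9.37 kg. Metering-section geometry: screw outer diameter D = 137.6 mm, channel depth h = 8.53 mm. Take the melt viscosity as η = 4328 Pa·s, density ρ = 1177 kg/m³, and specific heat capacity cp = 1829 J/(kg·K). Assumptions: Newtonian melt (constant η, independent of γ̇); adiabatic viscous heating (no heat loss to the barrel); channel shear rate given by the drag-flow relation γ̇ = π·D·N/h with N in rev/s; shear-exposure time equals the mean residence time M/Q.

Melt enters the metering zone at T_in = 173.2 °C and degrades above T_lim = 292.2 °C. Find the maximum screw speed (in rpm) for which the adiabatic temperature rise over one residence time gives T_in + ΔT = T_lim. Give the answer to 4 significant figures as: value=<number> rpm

value=24.74 rpm

Convert throughput: Q = 248.9 kg/h = 248.9/3600 = 0.0691389 kg/s
t_res = M / Q_s = 9.37 / 0.0691389 = 135.524 s
Convert to metres: D = 0.1376 m, h = 0.00853 m
ΔT_a = T_lim − T_in = 292.2 °C − 173.2 °C = 119 K
Invert ΔT = ηγ̇²t_res/(ρcp) for γ̇: γ̇_max² = ΔT_a ρ cp / (η t_res) = 119·1177·1829 / (4328·135.524) = 436.75 s⁻²
Take the square root: γ̇_max = √(436.75) = 20.8986 s⁻¹
N_max = γ̇_max h / (πD) = 20.8986·0.00853/(π·0.1376) = 0.412379 rev/s → ×60 = 24.7428 rpm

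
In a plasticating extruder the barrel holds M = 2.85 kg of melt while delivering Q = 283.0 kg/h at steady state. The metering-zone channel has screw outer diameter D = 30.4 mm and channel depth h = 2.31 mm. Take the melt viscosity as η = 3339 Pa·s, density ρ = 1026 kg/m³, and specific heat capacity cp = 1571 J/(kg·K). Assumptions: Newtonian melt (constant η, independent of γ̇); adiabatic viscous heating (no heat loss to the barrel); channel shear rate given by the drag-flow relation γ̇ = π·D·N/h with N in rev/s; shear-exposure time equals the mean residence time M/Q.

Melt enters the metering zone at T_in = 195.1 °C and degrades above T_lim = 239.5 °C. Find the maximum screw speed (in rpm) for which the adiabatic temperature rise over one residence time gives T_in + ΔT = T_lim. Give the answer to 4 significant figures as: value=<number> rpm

Throughput in SI: Q_s = 283.0 kg/h ÷ 3600 s/h = 0.0786111 kg/s
Mean residence time: t_res = M/Q_s = 2.85 kg / 0.0786111 kg/s = 36.2544 s
Convert to metres: D = 0.0304 m, h = 0.00231 m
Allowable rise: ΔT_a = T_lim − T_in = 239.5 − 195.1 = 44.4 K
γ̇_max² = ΔT_a·ρ·cp / (η·t_res) = [44.4 × 1026 × 1571] / [3339 × 36.2544] = 591.193 s⁻²
γ̇_max = √591.193 = 24.3145 s⁻¹
N_max = γ̇_max·h / (π·D) = 24.3145 · 0.00231 / (π · 0.0304) = 0.588103 rev/s = 35.2862 rpm

value=35.29 rpm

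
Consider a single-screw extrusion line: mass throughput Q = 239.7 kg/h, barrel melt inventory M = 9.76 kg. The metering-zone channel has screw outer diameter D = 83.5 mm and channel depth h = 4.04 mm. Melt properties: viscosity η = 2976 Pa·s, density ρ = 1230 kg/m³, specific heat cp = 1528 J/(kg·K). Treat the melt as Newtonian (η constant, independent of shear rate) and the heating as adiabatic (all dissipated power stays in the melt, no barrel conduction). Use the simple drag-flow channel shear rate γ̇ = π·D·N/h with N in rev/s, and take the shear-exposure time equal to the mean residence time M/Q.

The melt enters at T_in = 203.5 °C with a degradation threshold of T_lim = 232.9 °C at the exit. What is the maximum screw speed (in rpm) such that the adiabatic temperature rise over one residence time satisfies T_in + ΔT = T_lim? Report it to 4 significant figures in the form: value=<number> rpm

Q_s = Q / 3600 = 239.7 / 3600 = 0.0665833 kg/s
Mean residence time: t_res = M/Q_s = 9.76 kg / 0.0665833 kg/s = 146.583 s
D = 83.5 mm = 0.0835 m;  h = 4.04 mm = 0.00404 m
ΔT_a = T_lim − T_in = 232.9 °C − 203.5 °C = 29.4 K
γ̇_max² = ΔT_a·ρ·cp / (η·t_res) = [29.4 × 1230 × 1528] / [2976 × 146.583] = 126.666 s⁻²
γ̇_max = sqrt(126.666) = 11.2546 s⁻¹
Solve γ̇ = πDN/h for N: N_max = γ̇_max·h/(π·D) = 11.2546 × 0.00404 / (π × 0.0835) = 0.17333 rev/s = 10.3998 rpm

value=10.40 rpm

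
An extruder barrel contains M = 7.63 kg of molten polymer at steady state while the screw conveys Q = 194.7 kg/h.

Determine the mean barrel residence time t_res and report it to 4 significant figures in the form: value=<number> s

value=141.1 s

Q_s = Q / 3600 = 194.7 / 3600 = 0.0540833 kg/s
t_res = M / Q_s = 7.63 / 0.0540833 = 141.079 s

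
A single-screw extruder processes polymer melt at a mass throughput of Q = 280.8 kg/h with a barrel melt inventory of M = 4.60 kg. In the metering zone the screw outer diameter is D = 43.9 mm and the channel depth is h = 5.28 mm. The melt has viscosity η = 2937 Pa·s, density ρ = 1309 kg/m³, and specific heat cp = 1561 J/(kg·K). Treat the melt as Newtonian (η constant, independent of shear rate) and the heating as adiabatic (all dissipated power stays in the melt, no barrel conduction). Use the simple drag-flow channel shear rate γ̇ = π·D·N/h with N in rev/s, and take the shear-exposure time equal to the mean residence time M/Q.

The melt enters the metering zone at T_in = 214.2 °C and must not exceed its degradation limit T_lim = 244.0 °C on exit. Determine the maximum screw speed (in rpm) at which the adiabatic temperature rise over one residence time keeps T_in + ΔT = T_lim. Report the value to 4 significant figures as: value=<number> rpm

value=43.07 rpm

Convert throughput: Q = 280.8 kg/h = 280.8/3600 = 0.078 kg/s
Mean residence time: t_res = M/Q_s = 4.60 kg / 0.078 kg/s = 58.9744 s
Convert to metres: D = 0.0439 m, h = 0.00528 m
Allowable rise: ΔT_a = T_lim − T_in = 244.0 − 214.2 = 29.8 K
γ̇_max² = ΔT_a·ρ·cp/(η·t_res) = 29.8·1309·1561/(2937·58.9744) = 351.554 s⁻²
γ̇_max = √351.554 = 18.7498 s⁻¹
N_max = γ̇_max h / (πD) = 18.7498·0.00528/(π·0.0439) = 0.71782 rev/s → ×60 = 43.0692 rpm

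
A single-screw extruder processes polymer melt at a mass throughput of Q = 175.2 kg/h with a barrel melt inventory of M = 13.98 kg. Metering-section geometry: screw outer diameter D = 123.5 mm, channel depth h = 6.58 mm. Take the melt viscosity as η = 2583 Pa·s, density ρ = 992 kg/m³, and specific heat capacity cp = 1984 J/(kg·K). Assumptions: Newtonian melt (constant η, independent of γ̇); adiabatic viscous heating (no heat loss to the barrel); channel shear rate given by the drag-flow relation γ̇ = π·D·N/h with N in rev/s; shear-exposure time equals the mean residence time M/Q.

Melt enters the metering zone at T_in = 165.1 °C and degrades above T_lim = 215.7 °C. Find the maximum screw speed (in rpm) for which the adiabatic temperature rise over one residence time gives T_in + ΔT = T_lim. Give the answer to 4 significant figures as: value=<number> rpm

value=11.79 rpm

Q_s = Q / 3600 = 175.2 / 3600 = 0.0486667 kg/s
t_res = M / Q_s = 13.98 ÷ 0.0486667 = 287.26 s
D = 123.5 mm = 0.1235 m;  h = 6.58 mm = 0.00658 m
ΔT_a = T_lim − T_in = 215.7 − 165.1 = 50.6 K
γ̇_max² = ΔT_a·ρ·cp / (η·t_res) = [50.6 × 992 × 1984] / [2583 × 287.26] = 134.216 s⁻²
γ̇_max = sqrt(134.216) = 11.5852 s⁻¹
N_max = γ̇_max h / (πD) = 11.5852·0.00658/(π·0.1235) = 0.196477 rev/s → ×60 = 11.7886 rpm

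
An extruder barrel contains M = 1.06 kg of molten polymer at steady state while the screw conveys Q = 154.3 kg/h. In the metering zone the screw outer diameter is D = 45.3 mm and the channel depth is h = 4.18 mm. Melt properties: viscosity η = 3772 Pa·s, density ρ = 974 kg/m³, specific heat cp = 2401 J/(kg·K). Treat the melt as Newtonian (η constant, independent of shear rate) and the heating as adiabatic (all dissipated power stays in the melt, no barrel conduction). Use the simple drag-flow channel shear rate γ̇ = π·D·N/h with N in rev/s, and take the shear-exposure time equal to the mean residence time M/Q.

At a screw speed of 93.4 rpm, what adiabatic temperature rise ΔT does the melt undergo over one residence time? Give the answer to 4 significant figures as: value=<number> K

value=112.0 K

Q_s = Q / 3600 = 154.3 / 3600 = 0.0428611 kg/s
Mean residence time: t_res = M/Q_s = 1.06 kg / 0.0428611 kg/s = 24.731 s
Convert to SI: D = 0.0453 m, h = 0.00418 m, N = 93.4/60 = 1.55667 rev/s
Shear rate: γ̇ = πDN/h = π·0.0453·1.55667/0.00418 = 52.999 s⁻¹
Adiabatic rise: ΔT = η γ̇² t_res / (ρ cp) = 3772·(52.999)²·24.731 / (974·2401) = 112.046 K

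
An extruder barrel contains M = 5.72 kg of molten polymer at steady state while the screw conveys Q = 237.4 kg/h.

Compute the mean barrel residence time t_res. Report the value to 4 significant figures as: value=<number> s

Convert throughput: Q = 237.4 kg/h = 237.4/3600 = 0.0659444 kg/s
t_res = M / Q_s = 5.72 ÷ 0.0659444 = 86.7397 s

value=86.74 s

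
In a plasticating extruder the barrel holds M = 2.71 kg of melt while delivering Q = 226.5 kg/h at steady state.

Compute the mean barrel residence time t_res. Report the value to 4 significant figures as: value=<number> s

Q_s = Q / 3600 = 226.5 / 3600 = 0.0629167 kg/s
t_res = M / Q_s = 2.71 ÷ 0.0629167 = 43.0728 s

value=43.07 s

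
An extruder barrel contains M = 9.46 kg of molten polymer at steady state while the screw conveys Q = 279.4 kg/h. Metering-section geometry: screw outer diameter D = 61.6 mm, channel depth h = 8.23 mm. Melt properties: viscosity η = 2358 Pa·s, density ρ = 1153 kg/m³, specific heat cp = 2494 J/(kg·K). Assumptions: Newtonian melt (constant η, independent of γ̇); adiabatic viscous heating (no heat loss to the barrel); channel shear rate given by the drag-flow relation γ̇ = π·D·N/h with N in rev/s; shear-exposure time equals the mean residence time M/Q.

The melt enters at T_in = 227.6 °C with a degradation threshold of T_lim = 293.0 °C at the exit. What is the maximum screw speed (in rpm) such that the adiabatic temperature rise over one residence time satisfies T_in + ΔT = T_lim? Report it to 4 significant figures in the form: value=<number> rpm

value=65.27 rpm

Throughput in SI: Q_s = 279.4 kg/h ÷ 3600 s/h = 0.0776111 kg/s
Mean residence time: t_res = M/Q_s = 9.46 kg / 0.0776111 kg/s = 121.89 s
Geometry in SI: D = 61.6 mm → 0.0616 m, h = 8.23 mm → 0.00823 m
Allowable rise: ΔT_a = T_lim − T_in = 293.0 − 227.6 = 65.4 K
γ̇_max² = ΔT_a·ρ·cp / (η·t_res) = [65.4 × 1153 × 2494] / [2358 × 121.89] = 654.323 s⁻²
γ̇_max = sqrt(654.323) = 25.5797 s⁻¹
N_max = γ̇_max h / (πD) = 25.5797·0.00823/(π·0.0616) = 1.08784 rev/s → ×60 = 65.2705 rpm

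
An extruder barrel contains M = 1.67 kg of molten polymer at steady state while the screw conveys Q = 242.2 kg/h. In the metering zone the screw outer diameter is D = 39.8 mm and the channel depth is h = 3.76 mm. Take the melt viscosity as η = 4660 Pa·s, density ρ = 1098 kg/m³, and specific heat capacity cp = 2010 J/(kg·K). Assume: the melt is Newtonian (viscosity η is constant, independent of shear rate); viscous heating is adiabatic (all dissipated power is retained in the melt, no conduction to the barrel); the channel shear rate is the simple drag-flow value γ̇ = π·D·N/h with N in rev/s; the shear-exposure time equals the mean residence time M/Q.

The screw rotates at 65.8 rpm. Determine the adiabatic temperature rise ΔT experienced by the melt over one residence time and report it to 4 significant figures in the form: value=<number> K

value=69.71 K

Throughput in SI: Q_s = 242.2 kg/h ÷ 3600 s/h = 0.0672778 kg/s
t_res = M / Q_s = 1.67 ÷ 0.0672778 = 24.8225 s
D = 39.8 mm = 0.0398 m;  h = 3.76 mm = 0.00376 m;  N = 65.8 rpm / 60 = 1.09667 rev/s
γ̇ = π·D·N / h = π · 0.0398 · 1.09667 / 0.00376 = 36.4687 s⁻¹
ΔT = η·γ̇²·t_res / (ρ·cp) = 4660 · (36.4687)² · 24.8225 / (1098 · 2010) = 69.7063 K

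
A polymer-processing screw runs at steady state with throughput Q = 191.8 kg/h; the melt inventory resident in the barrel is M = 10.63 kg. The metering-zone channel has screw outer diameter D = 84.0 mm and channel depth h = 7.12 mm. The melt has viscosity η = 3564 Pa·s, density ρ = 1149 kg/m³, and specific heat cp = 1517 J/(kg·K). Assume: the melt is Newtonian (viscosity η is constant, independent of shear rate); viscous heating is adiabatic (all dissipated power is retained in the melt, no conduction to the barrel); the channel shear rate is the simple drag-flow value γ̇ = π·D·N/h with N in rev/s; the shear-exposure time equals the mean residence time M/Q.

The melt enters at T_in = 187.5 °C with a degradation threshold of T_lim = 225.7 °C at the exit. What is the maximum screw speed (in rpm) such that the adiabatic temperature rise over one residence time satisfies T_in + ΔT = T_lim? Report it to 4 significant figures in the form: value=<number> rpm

value=15.66 rpm

Q_s = Q / 3600 = 191.8 / 3600 = 0.0532778 kg/s
t_res = M / Q_s = 10.63 ÷ 0.0532778 = 199.52 s
Convert to metres: D = 0.084 m, h = 0.00712 m
Allowable rise: ΔT_a = T_lim − T_in = 225.7 − 187.5 = 38.2 K
γ̇_max² = ΔT_a·ρ·cp/(η·t_res) = 38.2·1149·1517/(3564·199.52) = 93.6363 s⁻²
Take the square root: γ̇_max = √(93.6363) = 9.67658 s⁻¹
Solve γ̇ = πDN/h for N: N_max = γ̇_max·h/(π·D) = 9.67658 × 0.00712 / (π × 0.084) = 0.26108 rev/s = 15.6648 rpm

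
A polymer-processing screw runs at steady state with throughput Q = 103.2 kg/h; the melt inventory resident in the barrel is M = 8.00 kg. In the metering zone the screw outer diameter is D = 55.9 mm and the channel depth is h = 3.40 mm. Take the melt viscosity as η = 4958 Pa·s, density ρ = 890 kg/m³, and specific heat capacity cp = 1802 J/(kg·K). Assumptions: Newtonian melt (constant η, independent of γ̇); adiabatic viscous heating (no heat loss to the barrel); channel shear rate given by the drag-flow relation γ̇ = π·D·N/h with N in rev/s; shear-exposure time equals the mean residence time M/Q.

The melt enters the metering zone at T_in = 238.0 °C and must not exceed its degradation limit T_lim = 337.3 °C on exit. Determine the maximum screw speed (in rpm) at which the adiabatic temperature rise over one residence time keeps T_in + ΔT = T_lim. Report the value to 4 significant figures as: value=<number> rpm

value=12.46 rpm

Convert throughput: Q = 103.2 kg/h = 103.2/3600 = 0.0286667 kg/s
t_res = M / Q_s = 8.00 ÷ 0.0286667 = 279.07 s
D = 55.9 mm = 0.0559 m;  h = 3.40 mm = 0.0034 m
ΔT_a = T_lim − T_in = 337.3 °C − 238.0 °C = 99.3 K
γ̇_max² = ΔT_a·ρ·cp/(η·t_res) = 99.3·890·1802/(4958·279.07) = 115.1 s⁻²
γ̇_max = √115.1 = 10.7285 s⁻¹
N_max = γ̇_max h / (πD) = 10.7285·0.0034/(π·0.0559) = 0.207709 rev/s → ×60 = 12.4625 rpm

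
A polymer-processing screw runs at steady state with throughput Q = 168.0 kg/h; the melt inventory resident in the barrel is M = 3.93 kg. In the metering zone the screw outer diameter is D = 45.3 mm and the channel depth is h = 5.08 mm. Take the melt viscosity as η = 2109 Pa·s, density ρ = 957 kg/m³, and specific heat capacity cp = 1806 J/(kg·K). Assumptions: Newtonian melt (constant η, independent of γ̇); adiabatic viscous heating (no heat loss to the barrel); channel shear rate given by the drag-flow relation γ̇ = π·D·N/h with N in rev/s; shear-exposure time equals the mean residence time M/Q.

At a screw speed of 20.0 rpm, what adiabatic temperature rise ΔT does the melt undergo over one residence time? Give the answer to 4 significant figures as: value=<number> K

value=8.961 K

Q_s = Q / 3600 = 168.0 / 3600 = 0.0466667 kg/s
t_res = M / Q_s = 3.93 / 0.0466667 = 84.2143 s
D = 45.3 mm = 0.0453 m;  h = 5.08 mm = 0.00508 m;  N = 20.0 rpm / 60 = 0.333333 rev/s
Shear rate: γ̇ = πDN/h = π·0.0453·0.333333/0.00508 = 9.3382 s⁻¹
ΔT = η·γ̇²·t_res/(ρ·cp) = [2109 × 9.3382² × 84.2143] / [957 × 1806] = 8.96105 K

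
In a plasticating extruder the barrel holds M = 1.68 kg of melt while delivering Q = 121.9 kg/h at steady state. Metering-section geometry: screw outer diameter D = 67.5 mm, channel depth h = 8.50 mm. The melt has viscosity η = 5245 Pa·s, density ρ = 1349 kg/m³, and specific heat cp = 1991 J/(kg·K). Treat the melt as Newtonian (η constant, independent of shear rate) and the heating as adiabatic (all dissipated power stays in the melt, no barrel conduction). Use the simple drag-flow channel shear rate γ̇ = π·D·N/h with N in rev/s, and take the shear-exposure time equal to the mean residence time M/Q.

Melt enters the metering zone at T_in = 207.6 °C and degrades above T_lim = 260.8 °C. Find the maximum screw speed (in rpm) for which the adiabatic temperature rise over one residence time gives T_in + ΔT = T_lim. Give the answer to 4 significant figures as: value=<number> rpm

Throughput in SI: Q_s = 121.9 kg/h ÷ 3600 s/h = 0.0338611 kg/s
t_res = M / Q_s = 1.68 ÷ 0.0338611 = 49.6144 s
Convert to metres: D = 0.0675 m, h = 0.0085 m
ΔT_a = T_lim − T_in = 260.8 − 207.6 = 53.2 K
γ̇_max² = ΔT_a·ρ·cp / (η·t_res) = [53.2 × 1349 × 1991] / [5245 × 49.6144] = 549.087 s⁻²
Take the square root: γ̇_max = √(549.087) = 23.4326 s⁻¹
N_max = γ̇_max·h / (π·D) = 23.4326 · 0.0085 / (π · 0.0675) = 0.93926 rev/s = 56.3556 rpm

value=56.36 rpm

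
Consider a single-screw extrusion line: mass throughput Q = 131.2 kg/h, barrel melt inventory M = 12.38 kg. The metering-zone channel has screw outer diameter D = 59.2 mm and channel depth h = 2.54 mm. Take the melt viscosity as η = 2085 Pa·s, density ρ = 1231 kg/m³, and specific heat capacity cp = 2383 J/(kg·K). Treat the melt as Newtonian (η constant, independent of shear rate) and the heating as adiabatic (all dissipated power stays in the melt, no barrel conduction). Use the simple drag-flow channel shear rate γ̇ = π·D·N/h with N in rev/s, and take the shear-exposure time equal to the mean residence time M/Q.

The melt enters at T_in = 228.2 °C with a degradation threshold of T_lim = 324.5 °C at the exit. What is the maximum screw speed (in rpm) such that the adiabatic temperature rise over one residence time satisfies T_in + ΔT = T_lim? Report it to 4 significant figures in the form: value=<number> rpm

Convert throughput: Q = 131.2 kg/h = 131.2/3600 = 0.0364444 kg/s
Mean residence time: t_res = M/Q_s = 12.38 kg / 0.0364444 kg/s = 339.695 s
D = 59.2 mm = 0.0592 m;  h = 2.54 mm = 0.00254 m
ΔT_a = T_lim − T_in = 324.5 °C − 228.2 °C = 96.3 K
γ̇_max² = ΔT_a·ρ·cp / (η·t_res) = [96.3 × 1231 × 2383] / [2085 × 339.695] = 398.853 s⁻²
γ̇_max = √398.853 = 19.9713 s⁻¹
Solve γ̇ = πDN/h for N: N_max = γ̇_max·h/(π·D) = 19.9713 × 0.00254 / (π × 0.0592) = 0.272752 rev/s = 16.3651 rpm

value=16.37 rpm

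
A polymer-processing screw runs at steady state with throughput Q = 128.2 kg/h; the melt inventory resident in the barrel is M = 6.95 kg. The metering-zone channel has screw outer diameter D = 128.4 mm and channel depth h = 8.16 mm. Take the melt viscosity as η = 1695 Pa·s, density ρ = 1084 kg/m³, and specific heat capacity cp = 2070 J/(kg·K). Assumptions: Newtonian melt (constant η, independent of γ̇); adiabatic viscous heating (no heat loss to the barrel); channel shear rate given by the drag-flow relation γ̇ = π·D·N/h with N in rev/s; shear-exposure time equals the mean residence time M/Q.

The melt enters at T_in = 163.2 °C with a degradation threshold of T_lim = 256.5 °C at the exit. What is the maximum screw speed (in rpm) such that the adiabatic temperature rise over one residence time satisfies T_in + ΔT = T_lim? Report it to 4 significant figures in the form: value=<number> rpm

value=30.53 rpm

Throughput in SI: Q_s = 128.2 kg/h ÷ 3600 s/h = 0.0356111 kg/s
Mean residence time: t_res = M/Q_s = 6.95 kg / 0.0356111 kg/s = 195.164 s
D = 128.4 mm = 0.1284 m;  h = 8.16 mm = 0.00816 m
ΔT_a = T_lim − T_in = 256.5 − 163.2 = 93.3 K
γ̇_max² = ΔT_a·ρ·cp/(η·t_res) = 93.3·1084·2070/(1695·195.164) = 632.867 s⁻²
Take the square root: γ̇_max = √(632.867) = 25.1568 s⁻¹
N_max = γ̇_max h / (πD) = 25.1568·0.00816/(π·0.1284) = 0.508899 rev/s → ×60 = 30.5339 rpm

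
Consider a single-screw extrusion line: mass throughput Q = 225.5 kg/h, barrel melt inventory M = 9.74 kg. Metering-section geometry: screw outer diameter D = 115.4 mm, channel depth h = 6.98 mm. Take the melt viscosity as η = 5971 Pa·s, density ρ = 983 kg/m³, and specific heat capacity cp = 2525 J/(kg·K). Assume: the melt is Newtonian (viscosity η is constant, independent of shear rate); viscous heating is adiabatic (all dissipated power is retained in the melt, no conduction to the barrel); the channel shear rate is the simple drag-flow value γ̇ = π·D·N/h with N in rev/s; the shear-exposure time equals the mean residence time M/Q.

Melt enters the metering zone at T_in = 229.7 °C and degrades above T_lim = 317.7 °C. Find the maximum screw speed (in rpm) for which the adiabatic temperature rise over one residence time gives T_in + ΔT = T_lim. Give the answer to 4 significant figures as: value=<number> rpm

value=17.72 rpm

Convert throughput: Q = 225.5 kg/h = 225.5/3600 = 0.0626389 kg/s
t_res = M / Q_s = 9.74 ÷ 0.0626389 = 155.494 s
D = 115.4 mm = 0.1154 m;  h = 6.98 mm = 0.00698 m
ΔT_a = T_lim − T_in = 317.7 °C − 229.7 °C = 88 K
γ̇_max² = ΔT_a·ρ·cp / (η·t_res) = [88 × 983 × 2525] / [5971 × 155.494] = 235.253 s⁻²
γ̇_max = √235.253 = 15.338 s⁻¹
N_max = γ̇_max·h / (π·D) = 15.338 · 0.00698 / (π · 0.1154) = 0.295303 rev/s = 17.7182 rpm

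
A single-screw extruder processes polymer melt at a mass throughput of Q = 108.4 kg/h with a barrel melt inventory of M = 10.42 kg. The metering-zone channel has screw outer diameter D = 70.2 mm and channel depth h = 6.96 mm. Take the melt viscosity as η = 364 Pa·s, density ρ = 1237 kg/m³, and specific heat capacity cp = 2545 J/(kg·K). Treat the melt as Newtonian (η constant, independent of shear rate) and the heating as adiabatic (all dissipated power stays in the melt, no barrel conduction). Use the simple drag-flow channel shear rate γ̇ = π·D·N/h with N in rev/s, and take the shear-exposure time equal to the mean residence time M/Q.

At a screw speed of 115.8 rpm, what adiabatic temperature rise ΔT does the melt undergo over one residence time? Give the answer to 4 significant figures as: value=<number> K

Convert throughput: Q = 108.4 kg/h = 108.4/3600 = 0.0301111 kg/s
Mean residence time: t_res = M/Q_s = 10.42 kg / 0.0301111 kg/s = 346.052 s
Geometry in metres: D = 70.2 mm → 0.0702 m, h = 6.96 mm → 0.00696 m; screw speed N = 115.8 rpm = 1.93 rev/s
Shear rate: γ̇ = πDN/h = π·0.0702·1.93/0.00696 = 61.1554 s⁻¹
ΔT = η·γ̇²·t_res/(ρ·cp) = [364 × 61.1554² × 346.052] / [1237 × 2545] = 149.642 K

value=149.6 K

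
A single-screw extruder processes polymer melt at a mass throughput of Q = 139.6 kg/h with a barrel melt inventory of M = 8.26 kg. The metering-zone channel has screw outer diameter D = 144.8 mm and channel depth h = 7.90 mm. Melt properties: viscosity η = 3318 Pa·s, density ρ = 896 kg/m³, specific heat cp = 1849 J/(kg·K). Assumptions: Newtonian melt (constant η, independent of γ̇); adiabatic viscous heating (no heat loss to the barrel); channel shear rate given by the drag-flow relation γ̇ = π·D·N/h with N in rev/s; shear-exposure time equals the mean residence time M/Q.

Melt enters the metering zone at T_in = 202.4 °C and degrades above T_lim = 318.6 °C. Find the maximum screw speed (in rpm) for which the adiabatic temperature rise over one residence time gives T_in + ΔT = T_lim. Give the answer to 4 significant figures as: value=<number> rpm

Convert throughput: Q = 139.6 kg/h = 139.6/3600 = 0.0387778 kg/s
t_res = M / Q_s = 8.26 / 0.0387778 = 213.009 s
D = 144.8 mm = 0.1448 m;  h = 7.90 mm = 0.0079 m
Allowable rise: ΔT_a = T_lim − T_in = 318.6 − 202.4 = 116.2 K
γ̇_max² = ΔT_a·ρ·cp/(η·t_res) = 116.2·896·1849/(3318·213.009) = 272.381 s⁻²
γ̇_max = sqrt(272.381) = 16.504 s⁻¹
N_max = γ̇_max h / (πD) = 16.504·0.0079/(π·0.1448) = 0.286614 rev/s → ×60 = 17.1968 rpm

value=17.20 rpm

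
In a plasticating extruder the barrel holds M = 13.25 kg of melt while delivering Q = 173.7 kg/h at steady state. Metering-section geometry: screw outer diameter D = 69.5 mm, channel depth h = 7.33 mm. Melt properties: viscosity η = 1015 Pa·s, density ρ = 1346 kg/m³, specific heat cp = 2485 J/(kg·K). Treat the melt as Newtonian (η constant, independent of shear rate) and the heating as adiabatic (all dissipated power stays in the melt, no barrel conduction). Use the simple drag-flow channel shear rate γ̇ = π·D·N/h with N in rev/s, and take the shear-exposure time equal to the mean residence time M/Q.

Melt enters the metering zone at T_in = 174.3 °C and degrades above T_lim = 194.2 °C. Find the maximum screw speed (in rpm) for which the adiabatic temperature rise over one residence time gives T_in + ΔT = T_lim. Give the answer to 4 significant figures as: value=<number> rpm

value=31.13 rpm

Q_s = Q / 3600 = 173.7 / 3600 = 0.04825 kg/s
Mean residence time: t_res = M/Q_s = 13.25 kg / 0.04825 kg/s = 274.611 s
Geometry in SI: D = 69.5 mm → 0.0695 m, h = 7.33 mm → 0.00733 m
Allowable rise: ΔT_a = T_lim − T_in = 194.2 − 174.3 = 19.9 K
γ̇_max² = ΔT_a·ρ·cp / (η·t_res) = [19.9 × 1346 × 2485] / [1015 × 274.611] = 238.803 s⁻²
γ̇_max = √238.803 = 15.4533 s⁻¹
N_max = γ̇_max h / (πD) = 15.4533·0.00733/(π·0.0695) = 0.518787 rev/s → ×60 = 31.1272 rpm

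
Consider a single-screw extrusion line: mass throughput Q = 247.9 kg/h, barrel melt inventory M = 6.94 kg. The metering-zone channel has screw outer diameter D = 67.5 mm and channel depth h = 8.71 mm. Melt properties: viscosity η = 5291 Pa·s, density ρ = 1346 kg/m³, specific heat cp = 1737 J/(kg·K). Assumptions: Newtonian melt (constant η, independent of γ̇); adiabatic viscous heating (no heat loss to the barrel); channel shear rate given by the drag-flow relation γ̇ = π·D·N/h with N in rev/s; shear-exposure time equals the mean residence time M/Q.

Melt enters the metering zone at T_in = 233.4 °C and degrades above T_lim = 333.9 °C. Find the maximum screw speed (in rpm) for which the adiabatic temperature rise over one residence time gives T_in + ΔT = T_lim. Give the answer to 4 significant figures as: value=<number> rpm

value=51.73 rpm

Q_s = Q / 3600 = 247.9 / 3600 = 0.0688611 kg/s
Mean residence time: t_res = M/Q_s = 6.94 kg / 0.0688611 kg/s = 100.783 s
Convert to metres: D = 0.0675 m, h = 0.00871 m
Allowable rise: ΔT_a = T_lim − T_in = 333.9 − 233.4 = 100.5 K
γ̇_max² = ΔT_a·ρ·cp/(η·t_res) = 100.5·1346·1737/(5291·100.783) = 440.644 s⁻²
γ̇_max = √440.644 = 20.9915 s⁻¹
N_max = γ̇_max·h / (π·D) = 20.9915 · 0.00871 / (π · 0.0675) = 0.862201 rev/s = 51.732 rpm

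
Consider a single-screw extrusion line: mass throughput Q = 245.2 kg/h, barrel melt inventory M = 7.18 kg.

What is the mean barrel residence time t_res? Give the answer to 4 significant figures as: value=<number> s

value=105.4 s

Throughput in SI: Q_s = 245.2 kg/h ÷ 3600 s/h = 0.0681111 kg/s
t_res = M / Q_s = 7.18 ÷ 0.0681111 = 105.416 s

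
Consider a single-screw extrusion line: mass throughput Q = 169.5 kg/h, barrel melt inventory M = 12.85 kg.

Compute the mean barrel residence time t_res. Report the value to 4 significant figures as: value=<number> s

value=272.9 s

Q_s = Q / 3600 = 169.5 / 3600 = 0.0470833 kg/s
Mean residence time: t_res = M/Q_s = 12.85 kg / 0.0470833 kg/s = 272.92 s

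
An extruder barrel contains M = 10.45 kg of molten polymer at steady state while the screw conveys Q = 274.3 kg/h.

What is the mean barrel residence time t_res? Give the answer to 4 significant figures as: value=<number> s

Convert throughput: Q = 274.3 kg/h = 274.3/3600 = 0.0761944 kg/s
t_res = M / Q_s = 10.45 ÷ 0.0761944 = 137.149 s

value=137.1 s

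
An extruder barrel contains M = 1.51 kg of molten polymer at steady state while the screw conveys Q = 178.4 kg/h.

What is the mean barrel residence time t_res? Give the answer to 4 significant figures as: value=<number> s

Q_s = Q / 3600 = 178.4 / 3600 = 0.0495556 kg/s
Mean residence time: t_res = M/Q_s = 1.51 kg / 0.0495556 kg/s = 30.4709 s

value=30.47 s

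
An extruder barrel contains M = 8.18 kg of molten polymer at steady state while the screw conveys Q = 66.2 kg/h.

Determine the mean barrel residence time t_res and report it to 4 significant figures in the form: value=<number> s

Q_s = Q / 3600 = 66.2 / 3600 = 0.0183889 kg/s
t_res = M / Q_s = 8.18 / 0.0183889 = 444.834 s

value=444.8 s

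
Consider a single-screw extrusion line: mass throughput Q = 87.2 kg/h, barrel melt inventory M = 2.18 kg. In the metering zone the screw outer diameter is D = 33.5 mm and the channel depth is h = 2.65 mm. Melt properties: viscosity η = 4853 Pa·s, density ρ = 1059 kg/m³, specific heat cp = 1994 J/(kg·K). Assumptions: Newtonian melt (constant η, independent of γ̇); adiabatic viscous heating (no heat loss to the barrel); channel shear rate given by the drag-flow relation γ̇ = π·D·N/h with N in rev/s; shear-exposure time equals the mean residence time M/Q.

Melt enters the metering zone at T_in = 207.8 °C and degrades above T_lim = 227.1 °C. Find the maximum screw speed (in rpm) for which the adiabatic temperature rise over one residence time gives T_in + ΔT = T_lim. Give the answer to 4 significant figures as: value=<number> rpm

Q_s = Q / 3600 = 87.2 / 3600 = 0.0242222 kg/s
t_res = M / Q_s = 2.18 / 0.0242222 = 90 s
D = 33.5 mm = 0.0335 m;  h = 2.65 mm = 0.00265 m
ΔT_a = T_lim − T_in = 227.1 °C − 207.8 °C = 19.3 K
γ̇_max² = ΔT_a·ρ·cp/(η·t_res) = 19.3·1059·1994/(4853·90) = 93.3094 s⁻²
Take the square root: γ̇_max = √(93.3094) = 9.65968 s⁻¹
N_max = γ̇_max·h / (π·D) = 9.65968 · 0.00265 / (π · 0.0335) = 0.243228 rev/s = 14.5937 rpm

value=14.59 rpm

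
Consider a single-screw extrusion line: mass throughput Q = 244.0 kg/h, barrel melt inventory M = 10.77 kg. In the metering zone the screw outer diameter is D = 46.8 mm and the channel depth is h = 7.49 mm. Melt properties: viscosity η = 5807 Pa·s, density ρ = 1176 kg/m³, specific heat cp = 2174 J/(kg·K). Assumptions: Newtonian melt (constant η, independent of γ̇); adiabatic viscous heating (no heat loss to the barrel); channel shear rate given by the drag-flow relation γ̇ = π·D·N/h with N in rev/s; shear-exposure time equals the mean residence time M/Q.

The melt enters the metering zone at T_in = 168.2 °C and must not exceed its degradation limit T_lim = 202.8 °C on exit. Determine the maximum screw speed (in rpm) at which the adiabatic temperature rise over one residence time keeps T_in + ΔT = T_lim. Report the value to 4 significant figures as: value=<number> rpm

value=29.93 rpm

Convert throughput: Q = 244.0 kg/h = 244.0/3600 = 0.0677778 kg/s
t_res = M / Q_s = 10.77 ÷ 0.0677778 = 158.902 s
Geometry in SI: D = 46.8 mm → 0.0468 m, h = 7.49 mm → 0.00749 m
ΔT_a = T_lim − T_in = 202.8 °C − 168.2 °C = 34.6 K
γ̇_max² = ΔT_a·ρ·cp / (η·t_res) = [34.6 × 1176 × 2174] / [5807 × 158.902] = 95.8656 s⁻²
γ̇_max = sqrt(95.8656) = 9.7911 s⁻¹
N_max = γ̇_max·h / (π·D) = 9.7911 · 0.00749 / (π · 0.0468) = 0.49879 rev/s = 29.9274 rpm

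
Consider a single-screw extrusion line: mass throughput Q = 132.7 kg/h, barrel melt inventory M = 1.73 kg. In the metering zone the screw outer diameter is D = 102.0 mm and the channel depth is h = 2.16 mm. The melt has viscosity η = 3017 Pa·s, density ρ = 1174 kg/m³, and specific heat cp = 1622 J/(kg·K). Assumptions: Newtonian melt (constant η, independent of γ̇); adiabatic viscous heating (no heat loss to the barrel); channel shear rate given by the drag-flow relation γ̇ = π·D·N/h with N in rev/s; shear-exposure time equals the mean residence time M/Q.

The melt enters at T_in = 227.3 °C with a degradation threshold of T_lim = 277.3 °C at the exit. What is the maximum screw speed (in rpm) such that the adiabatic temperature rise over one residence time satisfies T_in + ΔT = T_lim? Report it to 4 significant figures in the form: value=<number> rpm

Q_s = Q / 3600 = 132.7 / 3600 = 0.0368611 kg/s
t_res = M / Q_s = 1.73 / 0.0368611 = 46.9329 s
D = 102.0 mm = 0.102 m;  h = 2.16 mm = 0.00216 m
Allowable rise: ΔT_a = T_lim − T_in = 277.3 − 227.3 = 50 K
γ̇_max² = ΔT_a·ρ·cp / (η·t_res) = [50 × 1174 × 1622] / [3017 × 46.9329] = 672.413 s⁻²
γ̇_max = √672.413 = 25.9309 s⁻¹
N_max = γ̇_max·h / (π·D) = 25.9309 · 0.00216 / (π · 0.102) = 0.174792 rev/s = 10.4875 rpm

value=10.49 rpm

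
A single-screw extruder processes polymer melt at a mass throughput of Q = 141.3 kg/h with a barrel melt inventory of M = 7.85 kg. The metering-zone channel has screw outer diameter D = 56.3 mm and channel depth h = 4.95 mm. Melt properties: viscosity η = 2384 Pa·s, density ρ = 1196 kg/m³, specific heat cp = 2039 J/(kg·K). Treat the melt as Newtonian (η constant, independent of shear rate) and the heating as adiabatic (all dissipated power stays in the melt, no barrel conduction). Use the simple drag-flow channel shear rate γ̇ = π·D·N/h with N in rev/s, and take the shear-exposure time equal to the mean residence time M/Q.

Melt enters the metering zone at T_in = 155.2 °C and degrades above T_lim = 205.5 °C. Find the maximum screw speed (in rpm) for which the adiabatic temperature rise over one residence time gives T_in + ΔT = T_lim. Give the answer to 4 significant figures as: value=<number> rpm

value=26.93 rpm

Throughput in SI: Q_s = 141.3 kg/h ÷ 3600 s/h = 0.03925 kg/s
Mean residence time: t_res = M/Q_s = 7.85 kg / 0.03925 kg/s = 200 s
D = 56.3 mm = 0.0563 m;  h = 4.95 mm = 0.00495 m
ΔT_a = T_lim − T_in = 205.5 − 155.2 = 50.3 K
γ̇_max² = ΔT_a·ρ·cp/(η·t_res) = 50.3·1196·2039/(2384·200) = 257.265 s⁻²
Take the square root: γ̇_max = √(257.265) = 16.0395 s⁻¹
N_max = γ̇_max h / (πD) = 16.0395·0.00495/(π·0.0563) = 0.448887 rev/s → ×60 = 26.9332 rpm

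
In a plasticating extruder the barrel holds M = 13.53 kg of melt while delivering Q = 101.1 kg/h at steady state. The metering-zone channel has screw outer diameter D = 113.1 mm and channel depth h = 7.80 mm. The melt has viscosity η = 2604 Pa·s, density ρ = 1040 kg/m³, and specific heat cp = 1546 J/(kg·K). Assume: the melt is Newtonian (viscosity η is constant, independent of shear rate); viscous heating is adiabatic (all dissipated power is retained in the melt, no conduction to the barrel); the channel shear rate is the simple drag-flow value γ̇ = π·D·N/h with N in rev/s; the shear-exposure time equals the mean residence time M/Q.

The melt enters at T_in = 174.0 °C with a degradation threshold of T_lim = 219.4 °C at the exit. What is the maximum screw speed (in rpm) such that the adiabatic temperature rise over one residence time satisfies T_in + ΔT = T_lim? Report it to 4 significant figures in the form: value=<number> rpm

value=10.05 rpm

Throughput in SI: Q_s = 101.1 kg/h ÷ 3600 s/h = 0.0280833 kg/s
t_res = M / Q_s = 13.53 ÷ 0.0280833 = 481.78 s
Geometry in SI: D = 113.1 mm → 0.1131 m, h = 7.80 mm → 0.0078 m
Allowable rise: ΔT_a = T_lim − T_in = 219.4 − 174.0 = 45.4 K
γ̇_max² = ΔT_a·ρ·cp / (η·t_res) = [45.4 × 1040 × 1546] / [2604 × 481.78] = 58.1847 s⁻²
γ̇_max = sqrt(58.1847) = 7.62789 s⁻¹
Solve γ̇ = πDN/h for N: N_max = γ̇_max·h/(π·D) = 7.62789 × 0.0078 / (π × 0.1131) = 0.16745 rev/s = 10.047 rpm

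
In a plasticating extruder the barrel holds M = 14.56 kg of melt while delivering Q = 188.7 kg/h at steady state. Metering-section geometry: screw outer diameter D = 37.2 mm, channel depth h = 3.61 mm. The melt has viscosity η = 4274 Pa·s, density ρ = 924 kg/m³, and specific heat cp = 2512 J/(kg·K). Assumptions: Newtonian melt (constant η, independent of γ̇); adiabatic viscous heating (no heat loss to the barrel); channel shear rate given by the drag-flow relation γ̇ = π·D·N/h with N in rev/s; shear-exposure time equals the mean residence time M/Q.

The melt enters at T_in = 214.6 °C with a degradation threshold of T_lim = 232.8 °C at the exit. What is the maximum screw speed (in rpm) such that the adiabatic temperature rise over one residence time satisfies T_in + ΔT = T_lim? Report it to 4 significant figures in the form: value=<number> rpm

value=11.06 rpm

Convert throughput: Q = 188.7 kg/h = 188.7/3600 = 0.0524167 kg/s
t_res = M / Q_s = 14.56 / 0.0524167 = 277.774 s
Geometry in SI: D = 37.2 mm → 0.0372 m, h = 3.61 mm → 0.00361 m
ΔT_a = T_lim − T_in = 232.8 °C − 214.6 °C = 18.2 K
γ̇_max² = ΔT_a·ρ·cp / (η·t_res) = [18.2 × 924 × 2512] / [4274 × 277.774] = 35.5825 s⁻²
γ̇_max = √35.5825 = 5.96511 s⁻¹
N_max = γ̇_max·h / (π·D) = 5.96511 · 0.00361 / (π · 0.0372) = 0.184261 rev/s = 11.0556 rpm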